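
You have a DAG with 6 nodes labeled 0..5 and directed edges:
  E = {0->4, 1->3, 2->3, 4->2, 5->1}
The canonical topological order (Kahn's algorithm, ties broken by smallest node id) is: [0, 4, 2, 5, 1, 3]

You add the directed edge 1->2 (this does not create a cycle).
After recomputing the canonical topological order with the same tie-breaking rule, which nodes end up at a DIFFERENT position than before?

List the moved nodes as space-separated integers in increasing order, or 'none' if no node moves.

Old toposort: [0, 4, 2, 5, 1, 3]
Added edge 1->2
Recompute Kahn (smallest-id tiebreak):
  initial in-degrees: [0, 1, 2, 2, 1, 0]
  ready (indeg=0): [0, 5]
  pop 0: indeg[4]->0 | ready=[4, 5] | order so far=[0]
  pop 4: indeg[2]->1 | ready=[5] | order so far=[0, 4]
  pop 5: indeg[1]->0 | ready=[1] | order so far=[0, 4, 5]
  pop 1: indeg[2]->0; indeg[3]->1 | ready=[2] | order so far=[0, 4, 5, 1]
  pop 2: indeg[3]->0 | ready=[3] | order so far=[0, 4, 5, 1, 2]
  pop 3: no out-edges | ready=[] | order so far=[0, 4, 5, 1, 2, 3]
New canonical toposort: [0, 4, 5, 1, 2, 3]
Compare positions:
  Node 0: index 0 -> 0 (same)
  Node 1: index 4 -> 3 (moved)
  Node 2: index 2 -> 4 (moved)
  Node 3: index 5 -> 5 (same)
  Node 4: index 1 -> 1 (same)
  Node 5: index 3 -> 2 (moved)
Nodes that changed position: 1 2 5

Answer: 1 2 5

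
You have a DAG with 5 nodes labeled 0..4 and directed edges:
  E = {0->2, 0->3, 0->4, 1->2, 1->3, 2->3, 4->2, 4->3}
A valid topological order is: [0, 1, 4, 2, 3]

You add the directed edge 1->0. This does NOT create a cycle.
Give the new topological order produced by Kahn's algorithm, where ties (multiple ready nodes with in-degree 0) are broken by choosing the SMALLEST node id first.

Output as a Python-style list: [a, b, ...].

Answer: [1, 0, 4, 2, 3]

Derivation:
Old toposort: [0, 1, 4, 2, 3]
Added edge: 1->0
Position of 1 (1) > position of 0 (0). Must reorder: 1 must now come before 0.
Run Kahn's algorithm (break ties by smallest node id):
  initial in-degrees: [1, 0, 3, 4, 1]
  ready (indeg=0): [1]
  pop 1: indeg[0]->0; indeg[2]->2; indeg[3]->3 | ready=[0] | order so far=[1]
  pop 0: indeg[2]->1; indeg[3]->2; indeg[4]->0 | ready=[4] | order so far=[1, 0]
  pop 4: indeg[2]->0; indeg[3]->1 | ready=[2] | order so far=[1, 0, 4]
  pop 2: indeg[3]->0 | ready=[3] | order so far=[1, 0, 4, 2]
  pop 3: no out-edges | ready=[] | order so far=[1, 0, 4, 2, 3]
  Result: [1, 0, 4, 2, 3]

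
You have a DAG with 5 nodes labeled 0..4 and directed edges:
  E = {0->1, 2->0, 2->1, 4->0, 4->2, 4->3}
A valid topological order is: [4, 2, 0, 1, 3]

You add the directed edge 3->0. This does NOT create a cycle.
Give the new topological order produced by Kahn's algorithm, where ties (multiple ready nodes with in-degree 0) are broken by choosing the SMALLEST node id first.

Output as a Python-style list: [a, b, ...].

Old toposort: [4, 2, 0, 1, 3]
Added edge: 3->0
Position of 3 (4) > position of 0 (2). Must reorder: 3 must now come before 0.
Run Kahn's algorithm (break ties by smallest node id):
  initial in-degrees: [3, 2, 1, 1, 0]
  ready (indeg=0): [4]
  pop 4: indeg[0]->2; indeg[2]->0; indeg[3]->0 | ready=[2, 3] | order so far=[4]
  pop 2: indeg[0]->1; indeg[1]->1 | ready=[3] | order so far=[4, 2]
  pop 3: indeg[0]->0 | ready=[0] | order so far=[4, 2, 3]
  pop 0: indeg[1]->0 | ready=[1] | order so far=[4, 2, 3, 0]
  pop 1: no out-edges | ready=[] | order so far=[4, 2, 3, 0, 1]
  Result: [4, 2, 3, 0, 1]

Answer: [4, 2, 3, 0, 1]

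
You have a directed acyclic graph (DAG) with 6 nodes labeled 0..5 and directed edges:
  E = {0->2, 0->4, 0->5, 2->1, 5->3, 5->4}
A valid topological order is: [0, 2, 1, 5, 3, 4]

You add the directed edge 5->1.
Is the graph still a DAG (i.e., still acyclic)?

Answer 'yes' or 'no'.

Answer: yes

Derivation:
Given toposort: [0, 2, 1, 5, 3, 4]
Position of 5: index 3; position of 1: index 2
New edge 5->1: backward (u after v in old order)
Backward edge: old toposort is now invalid. Check if this creates a cycle.
Does 1 already reach 5? Reachable from 1: [1]. NO -> still a DAG (reorder needed).
Still a DAG? yes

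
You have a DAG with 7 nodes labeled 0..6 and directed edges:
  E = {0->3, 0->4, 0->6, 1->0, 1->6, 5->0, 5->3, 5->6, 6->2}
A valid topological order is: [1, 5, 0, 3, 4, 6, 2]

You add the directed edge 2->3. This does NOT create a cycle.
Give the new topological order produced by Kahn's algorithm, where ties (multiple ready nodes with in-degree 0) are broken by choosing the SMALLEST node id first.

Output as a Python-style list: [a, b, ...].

Old toposort: [1, 5, 0, 3, 4, 6, 2]
Added edge: 2->3
Position of 2 (6) > position of 3 (3). Must reorder: 2 must now come before 3.
Run Kahn's algorithm (break ties by smallest node id):
  initial in-degrees: [2, 0, 1, 3, 1, 0, 3]
  ready (indeg=0): [1, 5]
  pop 1: indeg[0]->1; indeg[6]->2 | ready=[5] | order so far=[1]
  pop 5: indeg[0]->0; indeg[3]->2; indeg[6]->1 | ready=[0] | order so far=[1, 5]
  pop 0: indeg[3]->1; indeg[4]->0; indeg[6]->0 | ready=[4, 6] | order so far=[1, 5, 0]
  pop 4: no out-edges | ready=[6] | order so far=[1, 5, 0, 4]
  pop 6: indeg[2]->0 | ready=[2] | order so far=[1, 5, 0, 4, 6]
  pop 2: indeg[3]->0 | ready=[3] | order so far=[1, 5, 0, 4, 6, 2]
  pop 3: no out-edges | ready=[] | order so far=[1, 5, 0, 4, 6, 2, 3]
  Result: [1, 5, 0, 4, 6, 2, 3]

Answer: [1, 5, 0, 4, 6, 2, 3]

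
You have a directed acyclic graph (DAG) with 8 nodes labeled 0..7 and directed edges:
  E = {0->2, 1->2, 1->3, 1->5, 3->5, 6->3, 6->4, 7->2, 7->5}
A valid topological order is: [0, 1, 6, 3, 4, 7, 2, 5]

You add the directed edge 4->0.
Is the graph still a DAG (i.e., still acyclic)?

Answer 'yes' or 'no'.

Given toposort: [0, 1, 6, 3, 4, 7, 2, 5]
Position of 4: index 4; position of 0: index 0
New edge 4->0: backward (u after v in old order)
Backward edge: old toposort is now invalid. Check if this creates a cycle.
Does 0 already reach 4? Reachable from 0: [0, 2]. NO -> still a DAG (reorder needed).
Still a DAG? yes

Answer: yes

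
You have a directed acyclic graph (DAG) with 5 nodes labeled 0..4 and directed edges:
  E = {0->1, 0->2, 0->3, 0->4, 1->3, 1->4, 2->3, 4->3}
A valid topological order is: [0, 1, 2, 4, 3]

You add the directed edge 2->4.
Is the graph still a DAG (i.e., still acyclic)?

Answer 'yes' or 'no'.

Answer: yes

Derivation:
Given toposort: [0, 1, 2, 4, 3]
Position of 2: index 2; position of 4: index 3
New edge 2->4: forward
Forward edge: respects the existing order. Still a DAG, same toposort still valid.
Still a DAG? yes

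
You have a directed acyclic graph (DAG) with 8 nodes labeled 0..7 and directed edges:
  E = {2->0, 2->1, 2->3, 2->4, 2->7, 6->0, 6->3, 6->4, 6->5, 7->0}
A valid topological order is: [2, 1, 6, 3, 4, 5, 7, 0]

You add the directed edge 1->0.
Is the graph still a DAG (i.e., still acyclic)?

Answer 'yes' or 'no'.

Answer: yes

Derivation:
Given toposort: [2, 1, 6, 3, 4, 5, 7, 0]
Position of 1: index 1; position of 0: index 7
New edge 1->0: forward
Forward edge: respects the existing order. Still a DAG, same toposort still valid.
Still a DAG? yes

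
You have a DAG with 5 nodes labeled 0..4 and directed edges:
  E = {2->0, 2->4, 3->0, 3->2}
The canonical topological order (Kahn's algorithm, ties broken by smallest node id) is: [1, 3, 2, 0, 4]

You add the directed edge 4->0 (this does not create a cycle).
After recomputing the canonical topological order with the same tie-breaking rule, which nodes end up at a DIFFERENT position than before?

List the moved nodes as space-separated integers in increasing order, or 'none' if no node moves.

Old toposort: [1, 3, 2, 0, 4]
Added edge 4->0
Recompute Kahn (smallest-id tiebreak):
  initial in-degrees: [3, 0, 1, 0, 1]
  ready (indeg=0): [1, 3]
  pop 1: no out-edges | ready=[3] | order so far=[1]
  pop 3: indeg[0]->2; indeg[2]->0 | ready=[2] | order so far=[1, 3]
  pop 2: indeg[0]->1; indeg[4]->0 | ready=[4] | order so far=[1, 3, 2]
  pop 4: indeg[0]->0 | ready=[0] | order so far=[1, 3, 2, 4]
  pop 0: no out-edges | ready=[] | order so far=[1, 3, 2, 4, 0]
New canonical toposort: [1, 3, 2, 4, 0]
Compare positions:
  Node 0: index 3 -> 4 (moved)
  Node 1: index 0 -> 0 (same)
  Node 2: index 2 -> 2 (same)
  Node 3: index 1 -> 1 (same)
  Node 4: index 4 -> 3 (moved)
Nodes that changed position: 0 4

Answer: 0 4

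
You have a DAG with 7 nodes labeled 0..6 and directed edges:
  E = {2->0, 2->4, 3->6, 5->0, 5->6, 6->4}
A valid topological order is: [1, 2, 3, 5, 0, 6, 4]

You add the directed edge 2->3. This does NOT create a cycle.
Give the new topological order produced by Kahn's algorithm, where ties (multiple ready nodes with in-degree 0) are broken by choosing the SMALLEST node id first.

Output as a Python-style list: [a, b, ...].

Answer: [1, 2, 3, 5, 0, 6, 4]

Derivation:
Old toposort: [1, 2, 3, 5, 0, 6, 4]
Added edge: 2->3
Position of 2 (1) < position of 3 (2). Old order still valid.
Run Kahn's algorithm (break ties by smallest node id):
  initial in-degrees: [2, 0, 0, 1, 2, 0, 2]
  ready (indeg=0): [1, 2, 5]
  pop 1: no out-edges | ready=[2, 5] | order so far=[1]
  pop 2: indeg[0]->1; indeg[3]->0; indeg[4]->1 | ready=[3, 5] | order so far=[1, 2]
  pop 3: indeg[6]->1 | ready=[5] | order so far=[1, 2, 3]
  pop 5: indeg[0]->0; indeg[6]->0 | ready=[0, 6] | order so far=[1, 2, 3, 5]
  pop 0: no out-edges | ready=[6] | order so far=[1, 2, 3, 5, 0]
  pop 6: indeg[4]->0 | ready=[4] | order so far=[1, 2, 3, 5, 0, 6]
  pop 4: no out-edges | ready=[] | order so far=[1, 2, 3, 5, 0, 6, 4]
  Result: [1, 2, 3, 5, 0, 6, 4]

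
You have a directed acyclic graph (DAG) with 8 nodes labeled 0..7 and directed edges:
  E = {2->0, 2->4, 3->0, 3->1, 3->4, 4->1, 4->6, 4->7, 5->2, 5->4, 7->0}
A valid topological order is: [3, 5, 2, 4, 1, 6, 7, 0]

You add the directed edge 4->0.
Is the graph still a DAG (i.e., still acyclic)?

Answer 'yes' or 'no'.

Answer: yes

Derivation:
Given toposort: [3, 5, 2, 4, 1, 6, 7, 0]
Position of 4: index 3; position of 0: index 7
New edge 4->0: forward
Forward edge: respects the existing order. Still a DAG, same toposort still valid.
Still a DAG? yes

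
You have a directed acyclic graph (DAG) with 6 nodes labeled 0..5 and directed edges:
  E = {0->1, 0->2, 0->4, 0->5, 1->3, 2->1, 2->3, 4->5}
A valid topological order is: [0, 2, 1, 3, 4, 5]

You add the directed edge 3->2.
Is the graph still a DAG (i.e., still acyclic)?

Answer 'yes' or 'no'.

Answer: no

Derivation:
Given toposort: [0, 2, 1, 3, 4, 5]
Position of 3: index 3; position of 2: index 1
New edge 3->2: backward (u after v in old order)
Backward edge: old toposort is now invalid. Check if this creates a cycle.
Does 2 already reach 3? Reachable from 2: [1, 2, 3]. YES -> cycle!
Still a DAG? no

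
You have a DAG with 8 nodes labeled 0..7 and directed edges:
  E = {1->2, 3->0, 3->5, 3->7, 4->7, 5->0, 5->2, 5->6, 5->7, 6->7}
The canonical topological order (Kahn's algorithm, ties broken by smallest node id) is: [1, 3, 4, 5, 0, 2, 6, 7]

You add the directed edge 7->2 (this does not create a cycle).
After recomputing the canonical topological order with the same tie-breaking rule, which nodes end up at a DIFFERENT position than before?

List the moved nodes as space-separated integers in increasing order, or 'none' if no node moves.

Old toposort: [1, 3, 4, 5, 0, 2, 6, 7]
Added edge 7->2
Recompute Kahn (smallest-id tiebreak):
  initial in-degrees: [2, 0, 3, 0, 0, 1, 1, 4]
  ready (indeg=0): [1, 3, 4]
  pop 1: indeg[2]->2 | ready=[3, 4] | order so far=[1]
  pop 3: indeg[0]->1; indeg[5]->0; indeg[7]->3 | ready=[4, 5] | order so far=[1, 3]
  pop 4: indeg[7]->2 | ready=[5] | order so far=[1, 3, 4]
  pop 5: indeg[0]->0; indeg[2]->1; indeg[6]->0; indeg[7]->1 | ready=[0, 6] | order so far=[1, 3, 4, 5]
  pop 0: no out-edges | ready=[6] | order so far=[1, 3, 4, 5, 0]
  pop 6: indeg[7]->0 | ready=[7] | order so far=[1, 3, 4, 5, 0, 6]
  pop 7: indeg[2]->0 | ready=[2] | order so far=[1, 3, 4, 5, 0, 6, 7]
  pop 2: no out-edges | ready=[] | order so far=[1, 3, 4, 5, 0, 6, 7, 2]
New canonical toposort: [1, 3, 4, 5, 0, 6, 7, 2]
Compare positions:
  Node 0: index 4 -> 4 (same)
  Node 1: index 0 -> 0 (same)
  Node 2: index 5 -> 7 (moved)
  Node 3: index 1 -> 1 (same)
  Node 4: index 2 -> 2 (same)
  Node 5: index 3 -> 3 (same)
  Node 6: index 6 -> 5 (moved)
  Node 7: index 7 -> 6 (moved)
Nodes that changed position: 2 6 7

Answer: 2 6 7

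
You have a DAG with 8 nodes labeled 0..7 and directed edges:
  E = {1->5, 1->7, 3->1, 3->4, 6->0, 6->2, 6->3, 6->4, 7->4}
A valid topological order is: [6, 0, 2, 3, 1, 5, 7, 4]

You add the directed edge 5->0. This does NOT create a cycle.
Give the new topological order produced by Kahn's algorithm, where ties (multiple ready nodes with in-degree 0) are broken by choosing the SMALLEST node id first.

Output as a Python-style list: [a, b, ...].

Answer: [6, 2, 3, 1, 5, 0, 7, 4]

Derivation:
Old toposort: [6, 0, 2, 3, 1, 5, 7, 4]
Added edge: 5->0
Position of 5 (5) > position of 0 (1). Must reorder: 5 must now come before 0.
Run Kahn's algorithm (break ties by smallest node id):
  initial in-degrees: [2, 1, 1, 1, 3, 1, 0, 1]
  ready (indeg=0): [6]
  pop 6: indeg[0]->1; indeg[2]->0; indeg[3]->0; indeg[4]->2 | ready=[2, 3] | order so far=[6]
  pop 2: no out-edges | ready=[3] | order so far=[6, 2]
  pop 3: indeg[1]->0; indeg[4]->1 | ready=[1] | order so far=[6, 2, 3]
  pop 1: indeg[5]->0; indeg[7]->0 | ready=[5, 7] | order so far=[6, 2, 3, 1]
  pop 5: indeg[0]->0 | ready=[0, 7] | order so far=[6, 2, 3, 1, 5]
  pop 0: no out-edges | ready=[7] | order so far=[6, 2, 3, 1, 5, 0]
  pop 7: indeg[4]->0 | ready=[4] | order so far=[6, 2, 3, 1, 5, 0, 7]
  pop 4: no out-edges | ready=[] | order so far=[6, 2, 3, 1, 5, 0, 7, 4]
  Result: [6, 2, 3, 1, 5, 0, 7, 4]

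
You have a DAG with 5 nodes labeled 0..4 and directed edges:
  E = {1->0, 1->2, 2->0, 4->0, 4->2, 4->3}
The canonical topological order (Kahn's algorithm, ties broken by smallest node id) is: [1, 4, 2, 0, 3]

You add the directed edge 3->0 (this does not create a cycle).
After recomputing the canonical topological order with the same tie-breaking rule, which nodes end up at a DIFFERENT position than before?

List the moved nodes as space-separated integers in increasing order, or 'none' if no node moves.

Answer: 0 3

Derivation:
Old toposort: [1, 4, 2, 0, 3]
Added edge 3->0
Recompute Kahn (smallest-id tiebreak):
  initial in-degrees: [4, 0, 2, 1, 0]
  ready (indeg=0): [1, 4]
  pop 1: indeg[0]->3; indeg[2]->1 | ready=[4] | order so far=[1]
  pop 4: indeg[0]->2; indeg[2]->0; indeg[3]->0 | ready=[2, 3] | order so far=[1, 4]
  pop 2: indeg[0]->1 | ready=[3] | order so far=[1, 4, 2]
  pop 3: indeg[0]->0 | ready=[0] | order so far=[1, 4, 2, 3]
  pop 0: no out-edges | ready=[] | order so far=[1, 4, 2, 3, 0]
New canonical toposort: [1, 4, 2, 3, 0]
Compare positions:
  Node 0: index 3 -> 4 (moved)
  Node 1: index 0 -> 0 (same)
  Node 2: index 2 -> 2 (same)
  Node 3: index 4 -> 3 (moved)
  Node 4: index 1 -> 1 (same)
Nodes that changed position: 0 3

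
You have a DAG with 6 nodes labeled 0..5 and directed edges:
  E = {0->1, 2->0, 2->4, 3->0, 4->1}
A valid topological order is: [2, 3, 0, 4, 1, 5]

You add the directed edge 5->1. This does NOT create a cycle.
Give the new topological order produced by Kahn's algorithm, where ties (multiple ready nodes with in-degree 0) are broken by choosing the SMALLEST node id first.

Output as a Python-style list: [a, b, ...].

Answer: [2, 3, 0, 4, 5, 1]

Derivation:
Old toposort: [2, 3, 0, 4, 1, 5]
Added edge: 5->1
Position of 5 (5) > position of 1 (4). Must reorder: 5 must now come before 1.
Run Kahn's algorithm (break ties by smallest node id):
  initial in-degrees: [2, 3, 0, 0, 1, 0]
  ready (indeg=0): [2, 3, 5]
  pop 2: indeg[0]->1; indeg[4]->0 | ready=[3, 4, 5] | order so far=[2]
  pop 3: indeg[0]->0 | ready=[0, 4, 5] | order so far=[2, 3]
  pop 0: indeg[1]->2 | ready=[4, 5] | order so far=[2, 3, 0]
  pop 4: indeg[1]->1 | ready=[5] | order so far=[2, 3, 0, 4]
  pop 5: indeg[1]->0 | ready=[1] | order so far=[2, 3, 0, 4, 5]
  pop 1: no out-edges | ready=[] | order so far=[2, 3, 0, 4, 5, 1]
  Result: [2, 3, 0, 4, 5, 1]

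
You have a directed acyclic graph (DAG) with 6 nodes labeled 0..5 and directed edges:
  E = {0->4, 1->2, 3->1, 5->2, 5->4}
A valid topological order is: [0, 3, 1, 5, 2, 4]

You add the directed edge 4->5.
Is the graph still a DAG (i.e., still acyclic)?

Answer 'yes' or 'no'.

Answer: no

Derivation:
Given toposort: [0, 3, 1, 5, 2, 4]
Position of 4: index 5; position of 5: index 3
New edge 4->5: backward (u after v in old order)
Backward edge: old toposort is now invalid. Check if this creates a cycle.
Does 5 already reach 4? Reachable from 5: [2, 4, 5]. YES -> cycle!
Still a DAG? no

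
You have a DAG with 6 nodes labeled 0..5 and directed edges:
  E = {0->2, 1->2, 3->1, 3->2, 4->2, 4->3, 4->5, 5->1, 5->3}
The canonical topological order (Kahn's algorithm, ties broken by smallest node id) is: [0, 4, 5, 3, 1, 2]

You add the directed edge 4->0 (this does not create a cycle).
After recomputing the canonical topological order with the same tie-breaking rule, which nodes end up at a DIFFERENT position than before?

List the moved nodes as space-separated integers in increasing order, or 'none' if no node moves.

Old toposort: [0, 4, 5, 3, 1, 2]
Added edge 4->0
Recompute Kahn (smallest-id tiebreak):
  initial in-degrees: [1, 2, 4, 2, 0, 1]
  ready (indeg=0): [4]
  pop 4: indeg[0]->0; indeg[2]->3; indeg[3]->1; indeg[5]->0 | ready=[0, 5] | order so far=[4]
  pop 0: indeg[2]->2 | ready=[5] | order so far=[4, 0]
  pop 5: indeg[1]->1; indeg[3]->0 | ready=[3] | order so far=[4, 0, 5]
  pop 3: indeg[1]->0; indeg[2]->1 | ready=[1] | order so far=[4, 0, 5, 3]
  pop 1: indeg[2]->0 | ready=[2] | order so far=[4, 0, 5, 3, 1]
  pop 2: no out-edges | ready=[] | order so far=[4, 0, 5, 3, 1, 2]
New canonical toposort: [4, 0, 5, 3, 1, 2]
Compare positions:
  Node 0: index 0 -> 1 (moved)
  Node 1: index 4 -> 4 (same)
  Node 2: index 5 -> 5 (same)
  Node 3: index 3 -> 3 (same)
  Node 4: index 1 -> 0 (moved)
  Node 5: index 2 -> 2 (same)
Nodes that changed position: 0 4

Answer: 0 4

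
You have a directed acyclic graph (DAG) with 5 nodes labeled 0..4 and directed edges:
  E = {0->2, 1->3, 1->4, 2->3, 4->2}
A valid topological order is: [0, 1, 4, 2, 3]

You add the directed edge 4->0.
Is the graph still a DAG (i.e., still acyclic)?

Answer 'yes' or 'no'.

Given toposort: [0, 1, 4, 2, 3]
Position of 4: index 2; position of 0: index 0
New edge 4->0: backward (u after v in old order)
Backward edge: old toposort is now invalid. Check if this creates a cycle.
Does 0 already reach 4? Reachable from 0: [0, 2, 3]. NO -> still a DAG (reorder needed).
Still a DAG? yes

Answer: yes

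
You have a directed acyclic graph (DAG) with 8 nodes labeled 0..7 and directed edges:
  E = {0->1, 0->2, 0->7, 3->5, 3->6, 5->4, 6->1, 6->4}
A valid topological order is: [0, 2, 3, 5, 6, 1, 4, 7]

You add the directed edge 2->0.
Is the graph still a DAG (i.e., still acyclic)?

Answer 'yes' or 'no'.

Answer: no

Derivation:
Given toposort: [0, 2, 3, 5, 6, 1, 4, 7]
Position of 2: index 1; position of 0: index 0
New edge 2->0: backward (u after v in old order)
Backward edge: old toposort is now invalid. Check if this creates a cycle.
Does 0 already reach 2? Reachable from 0: [0, 1, 2, 7]. YES -> cycle!
Still a DAG? no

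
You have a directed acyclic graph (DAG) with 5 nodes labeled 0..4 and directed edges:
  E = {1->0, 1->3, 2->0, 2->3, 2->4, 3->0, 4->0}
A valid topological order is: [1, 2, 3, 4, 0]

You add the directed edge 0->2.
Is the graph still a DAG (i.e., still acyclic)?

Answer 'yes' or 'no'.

Given toposort: [1, 2, 3, 4, 0]
Position of 0: index 4; position of 2: index 1
New edge 0->2: backward (u after v in old order)
Backward edge: old toposort is now invalid. Check if this creates a cycle.
Does 2 already reach 0? Reachable from 2: [0, 2, 3, 4]. YES -> cycle!
Still a DAG? no

Answer: no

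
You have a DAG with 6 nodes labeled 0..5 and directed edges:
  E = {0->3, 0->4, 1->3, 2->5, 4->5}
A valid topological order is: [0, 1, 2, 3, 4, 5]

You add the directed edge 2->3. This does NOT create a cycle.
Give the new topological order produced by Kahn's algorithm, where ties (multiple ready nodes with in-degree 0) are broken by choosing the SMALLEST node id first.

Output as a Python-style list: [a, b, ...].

Answer: [0, 1, 2, 3, 4, 5]

Derivation:
Old toposort: [0, 1, 2, 3, 4, 5]
Added edge: 2->3
Position of 2 (2) < position of 3 (3). Old order still valid.
Run Kahn's algorithm (break ties by smallest node id):
  initial in-degrees: [0, 0, 0, 3, 1, 2]
  ready (indeg=0): [0, 1, 2]
  pop 0: indeg[3]->2; indeg[4]->0 | ready=[1, 2, 4] | order so far=[0]
  pop 1: indeg[3]->1 | ready=[2, 4] | order so far=[0, 1]
  pop 2: indeg[3]->0; indeg[5]->1 | ready=[3, 4] | order so far=[0, 1, 2]
  pop 3: no out-edges | ready=[4] | order so far=[0, 1, 2, 3]
  pop 4: indeg[5]->0 | ready=[5] | order so far=[0, 1, 2, 3, 4]
  pop 5: no out-edges | ready=[] | order so far=[0, 1, 2, 3, 4, 5]
  Result: [0, 1, 2, 3, 4, 5]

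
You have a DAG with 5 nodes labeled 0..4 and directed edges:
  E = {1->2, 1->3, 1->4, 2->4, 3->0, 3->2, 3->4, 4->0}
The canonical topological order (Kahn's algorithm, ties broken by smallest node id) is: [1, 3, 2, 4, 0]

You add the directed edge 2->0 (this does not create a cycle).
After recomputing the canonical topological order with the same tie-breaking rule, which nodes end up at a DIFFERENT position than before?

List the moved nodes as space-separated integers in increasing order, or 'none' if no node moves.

Answer: none

Derivation:
Old toposort: [1, 3, 2, 4, 0]
Added edge 2->0
Recompute Kahn (smallest-id tiebreak):
  initial in-degrees: [3, 0, 2, 1, 3]
  ready (indeg=0): [1]
  pop 1: indeg[2]->1; indeg[3]->0; indeg[4]->2 | ready=[3] | order so far=[1]
  pop 3: indeg[0]->2; indeg[2]->0; indeg[4]->1 | ready=[2] | order so far=[1, 3]
  pop 2: indeg[0]->1; indeg[4]->0 | ready=[4] | order so far=[1, 3, 2]
  pop 4: indeg[0]->0 | ready=[0] | order so far=[1, 3, 2, 4]
  pop 0: no out-edges | ready=[] | order so far=[1, 3, 2, 4, 0]
New canonical toposort: [1, 3, 2, 4, 0]
Compare positions:
  Node 0: index 4 -> 4 (same)
  Node 1: index 0 -> 0 (same)
  Node 2: index 2 -> 2 (same)
  Node 3: index 1 -> 1 (same)
  Node 4: index 3 -> 3 (same)
Nodes that changed position: none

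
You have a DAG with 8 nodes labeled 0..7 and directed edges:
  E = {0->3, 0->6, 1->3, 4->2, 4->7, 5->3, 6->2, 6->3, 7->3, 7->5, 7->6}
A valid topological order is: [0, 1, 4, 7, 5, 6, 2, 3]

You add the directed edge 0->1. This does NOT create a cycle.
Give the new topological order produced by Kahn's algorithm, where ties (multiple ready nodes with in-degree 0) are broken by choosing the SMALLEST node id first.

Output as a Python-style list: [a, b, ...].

Answer: [0, 1, 4, 7, 5, 6, 2, 3]

Derivation:
Old toposort: [0, 1, 4, 7, 5, 6, 2, 3]
Added edge: 0->1
Position of 0 (0) < position of 1 (1). Old order still valid.
Run Kahn's algorithm (break ties by smallest node id):
  initial in-degrees: [0, 1, 2, 5, 0, 1, 2, 1]
  ready (indeg=0): [0, 4]
  pop 0: indeg[1]->0; indeg[3]->4; indeg[6]->1 | ready=[1, 4] | order so far=[0]
  pop 1: indeg[3]->3 | ready=[4] | order so far=[0, 1]
  pop 4: indeg[2]->1; indeg[7]->0 | ready=[7] | order so far=[0, 1, 4]
  pop 7: indeg[3]->2; indeg[5]->0; indeg[6]->0 | ready=[5, 6] | order so far=[0, 1, 4, 7]
  pop 5: indeg[3]->1 | ready=[6] | order so far=[0, 1, 4, 7, 5]
  pop 6: indeg[2]->0; indeg[3]->0 | ready=[2, 3] | order so far=[0, 1, 4, 7, 5, 6]
  pop 2: no out-edges | ready=[3] | order so far=[0, 1, 4, 7, 5, 6, 2]
  pop 3: no out-edges | ready=[] | order so far=[0, 1, 4, 7, 5, 6, 2, 3]
  Result: [0, 1, 4, 7, 5, 6, 2, 3]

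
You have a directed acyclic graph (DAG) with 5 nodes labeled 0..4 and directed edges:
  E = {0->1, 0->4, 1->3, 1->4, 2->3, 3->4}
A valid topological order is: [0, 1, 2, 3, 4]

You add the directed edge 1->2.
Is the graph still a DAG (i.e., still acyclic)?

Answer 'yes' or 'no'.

Answer: yes

Derivation:
Given toposort: [0, 1, 2, 3, 4]
Position of 1: index 1; position of 2: index 2
New edge 1->2: forward
Forward edge: respects the existing order. Still a DAG, same toposort still valid.
Still a DAG? yes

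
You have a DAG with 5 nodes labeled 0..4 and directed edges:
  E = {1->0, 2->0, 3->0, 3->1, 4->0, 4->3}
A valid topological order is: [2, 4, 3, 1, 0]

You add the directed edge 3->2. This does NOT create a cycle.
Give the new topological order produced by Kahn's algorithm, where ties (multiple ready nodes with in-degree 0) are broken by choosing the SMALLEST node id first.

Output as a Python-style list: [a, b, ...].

Old toposort: [2, 4, 3, 1, 0]
Added edge: 3->2
Position of 3 (2) > position of 2 (0). Must reorder: 3 must now come before 2.
Run Kahn's algorithm (break ties by smallest node id):
  initial in-degrees: [4, 1, 1, 1, 0]
  ready (indeg=0): [4]
  pop 4: indeg[0]->3; indeg[3]->0 | ready=[3] | order so far=[4]
  pop 3: indeg[0]->2; indeg[1]->0; indeg[2]->0 | ready=[1, 2] | order so far=[4, 3]
  pop 1: indeg[0]->1 | ready=[2] | order so far=[4, 3, 1]
  pop 2: indeg[0]->0 | ready=[0] | order so far=[4, 3, 1, 2]
  pop 0: no out-edges | ready=[] | order so far=[4, 3, 1, 2, 0]
  Result: [4, 3, 1, 2, 0]

Answer: [4, 3, 1, 2, 0]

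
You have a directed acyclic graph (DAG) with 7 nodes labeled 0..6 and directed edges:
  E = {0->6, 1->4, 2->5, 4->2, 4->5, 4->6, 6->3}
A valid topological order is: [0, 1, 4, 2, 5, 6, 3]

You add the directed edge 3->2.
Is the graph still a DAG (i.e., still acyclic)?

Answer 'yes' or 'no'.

Given toposort: [0, 1, 4, 2, 5, 6, 3]
Position of 3: index 6; position of 2: index 3
New edge 3->2: backward (u after v in old order)
Backward edge: old toposort is now invalid. Check if this creates a cycle.
Does 2 already reach 3? Reachable from 2: [2, 5]. NO -> still a DAG (reorder needed).
Still a DAG? yes

Answer: yes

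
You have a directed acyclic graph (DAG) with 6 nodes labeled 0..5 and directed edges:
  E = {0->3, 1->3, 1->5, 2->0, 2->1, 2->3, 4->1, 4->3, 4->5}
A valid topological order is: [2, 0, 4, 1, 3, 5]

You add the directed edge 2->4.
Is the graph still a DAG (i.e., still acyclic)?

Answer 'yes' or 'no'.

Given toposort: [2, 0, 4, 1, 3, 5]
Position of 2: index 0; position of 4: index 2
New edge 2->4: forward
Forward edge: respects the existing order. Still a DAG, same toposort still valid.
Still a DAG? yes

Answer: yes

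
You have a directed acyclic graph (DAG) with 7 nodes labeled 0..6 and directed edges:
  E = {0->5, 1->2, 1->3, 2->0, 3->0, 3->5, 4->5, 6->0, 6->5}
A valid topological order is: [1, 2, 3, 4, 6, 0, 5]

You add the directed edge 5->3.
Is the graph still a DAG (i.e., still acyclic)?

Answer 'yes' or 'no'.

Answer: no

Derivation:
Given toposort: [1, 2, 3, 4, 6, 0, 5]
Position of 5: index 6; position of 3: index 2
New edge 5->3: backward (u after v in old order)
Backward edge: old toposort is now invalid. Check if this creates a cycle.
Does 3 already reach 5? Reachable from 3: [0, 3, 5]. YES -> cycle!
Still a DAG? no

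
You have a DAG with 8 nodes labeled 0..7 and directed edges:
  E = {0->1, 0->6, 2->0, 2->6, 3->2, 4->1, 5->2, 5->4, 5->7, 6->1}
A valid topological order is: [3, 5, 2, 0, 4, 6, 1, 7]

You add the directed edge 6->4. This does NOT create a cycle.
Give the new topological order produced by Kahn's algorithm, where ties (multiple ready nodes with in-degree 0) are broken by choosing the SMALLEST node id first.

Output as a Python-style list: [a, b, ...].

Old toposort: [3, 5, 2, 0, 4, 6, 1, 7]
Added edge: 6->4
Position of 6 (5) > position of 4 (4). Must reorder: 6 must now come before 4.
Run Kahn's algorithm (break ties by smallest node id):
  initial in-degrees: [1, 3, 2, 0, 2, 0, 2, 1]
  ready (indeg=0): [3, 5]
  pop 3: indeg[2]->1 | ready=[5] | order so far=[3]
  pop 5: indeg[2]->0; indeg[4]->1; indeg[7]->0 | ready=[2, 7] | order so far=[3, 5]
  pop 2: indeg[0]->0; indeg[6]->1 | ready=[0, 7] | order so far=[3, 5, 2]
  pop 0: indeg[1]->2; indeg[6]->0 | ready=[6, 7] | order so far=[3, 5, 2, 0]
  pop 6: indeg[1]->1; indeg[4]->0 | ready=[4, 7] | order so far=[3, 5, 2, 0, 6]
  pop 4: indeg[1]->0 | ready=[1, 7] | order so far=[3, 5, 2, 0, 6, 4]
  pop 1: no out-edges | ready=[7] | order so far=[3, 5, 2, 0, 6, 4, 1]
  pop 7: no out-edges | ready=[] | order so far=[3, 5, 2, 0, 6, 4, 1, 7]
  Result: [3, 5, 2, 0, 6, 4, 1, 7]

Answer: [3, 5, 2, 0, 6, 4, 1, 7]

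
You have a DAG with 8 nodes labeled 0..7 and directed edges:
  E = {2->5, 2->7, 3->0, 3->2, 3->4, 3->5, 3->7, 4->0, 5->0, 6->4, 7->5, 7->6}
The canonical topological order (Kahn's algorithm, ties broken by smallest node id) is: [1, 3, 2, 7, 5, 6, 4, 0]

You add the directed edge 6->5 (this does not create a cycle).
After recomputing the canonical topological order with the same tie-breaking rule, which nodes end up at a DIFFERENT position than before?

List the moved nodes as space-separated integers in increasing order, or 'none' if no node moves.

Answer: 4 5 6

Derivation:
Old toposort: [1, 3, 2, 7, 5, 6, 4, 0]
Added edge 6->5
Recompute Kahn (smallest-id tiebreak):
  initial in-degrees: [3, 0, 1, 0, 2, 4, 1, 2]
  ready (indeg=0): [1, 3]
  pop 1: no out-edges | ready=[3] | order so far=[1]
  pop 3: indeg[0]->2; indeg[2]->0; indeg[4]->1; indeg[5]->3; indeg[7]->1 | ready=[2] | order so far=[1, 3]
  pop 2: indeg[5]->2; indeg[7]->0 | ready=[7] | order so far=[1, 3, 2]
  pop 7: indeg[5]->1; indeg[6]->0 | ready=[6] | order so far=[1, 3, 2, 7]
  pop 6: indeg[4]->0; indeg[5]->0 | ready=[4, 5] | order so far=[1, 3, 2, 7, 6]
  pop 4: indeg[0]->1 | ready=[5] | order so far=[1, 3, 2, 7, 6, 4]
  pop 5: indeg[0]->0 | ready=[0] | order so far=[1, 3, 2, 7, 6, 4, 5]
  pop 0: no out-edges | ready=[] | order so far=[1, 3, 2, 7, 6, 4, 5, 0]
New canonical toposort: [1, 3, 2, 7, 6, 4, 5, 0]
Compare positions:
  Node 0: index 7 -> 7 (same)
  Node 1: index 0 -> 0 (same)
  Node 2: index 2 -> 2 (same)
  Node 3: index 1 -> 1 (same)
  Node 4: index 6 -> 5 (moved)
  Node 5: index 4 -> 6 (moved)
  Node 6: index 5 -> 4 (moved)
  Node 7: index 3 -> 3 (same)
Nodes that changed position: 4 5 6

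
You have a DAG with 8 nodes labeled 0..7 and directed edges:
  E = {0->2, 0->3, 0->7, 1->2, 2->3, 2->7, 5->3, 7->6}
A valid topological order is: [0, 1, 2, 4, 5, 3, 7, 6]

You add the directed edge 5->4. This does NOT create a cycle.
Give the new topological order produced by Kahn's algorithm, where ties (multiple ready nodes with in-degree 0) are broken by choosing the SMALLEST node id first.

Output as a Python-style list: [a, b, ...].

Old toposort: [0, 1, 2, 4, 5, 3, 7, 6]
Added edge: 5->4
Position of 5 (4) > position of 4 (3). Must reorder: 5 must now come before 4.
Run Kahn's algorithm (break ties by smallest node id):
  initial in-degrees: [0, 0, 2, 3, 1, 0, 1, 2]
  ready (indeg=0): [0, 1, 5]
  pop 0: indeg[2]->1; indeg[3]->2; indeg[7]->1 | ready=[1, 5] | order so far=[0]
  pop 1: indeg[2]->0 | ready=[2, 5] | order so far=[0, 1]
  pop 2: indeg[3]->1; indeg[7]->0 | ready=[5, 7] | order so far=[0, 1, 2]
  pop 5: indeg[3]->0; indeg[4]->0 | ready=[3, 4, 7] | order so far=[0, 1, 2, 5]
  pop 3: no out-edges | ready=[4, 7] | order so far=[0, 1, 2, 5, 3]
  pop 4: no out-edges | ready=[7] | order so far=[0, 1, 2, 5, 3, 4]
  pop 7: indeg[6]->0 | ready=[6] | order so far=[0, 1, 2, 5, 3, 4, 7]
  pop 6: no out-edges | ready=[] | order so far=[0, 1, 2, 5, 3, 4, 7, 6]
  Result: [0, 1, 2, 5, 3, 4, 7, 6]

Answer: [0, 1, 2, 5, 3, 4, 7, 6]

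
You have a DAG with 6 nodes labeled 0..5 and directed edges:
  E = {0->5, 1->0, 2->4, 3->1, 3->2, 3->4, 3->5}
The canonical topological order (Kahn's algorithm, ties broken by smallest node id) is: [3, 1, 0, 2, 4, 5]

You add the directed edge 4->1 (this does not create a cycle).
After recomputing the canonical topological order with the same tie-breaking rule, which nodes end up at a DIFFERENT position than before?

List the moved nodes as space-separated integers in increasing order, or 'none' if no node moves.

Answer: 0 1 2 4

Derivation:
Old toposort: [3, 1, 0, 2, 4, 5]
Added edge 4->1
Recompute Kahn (smallest-id tiebreak):
  initial in-degrees: [1, 2, 1, 0, 2, 2]
  ready (indeg=0): [3]
  pop 3: indeg[1]->1; indeg[2]->0; indeg[4]->1; indeg[5]->1 | ready=[2] | order so far=[3]
  pop 2: indeg[4]->0 | ready=[4] | order so far=[3, 2]
  pop 4: indeg[1]->0 | ready=[1] | order so far=[3, 2, 4]
  pop 1: indeg[0]->0 | ready=[0] | order so far=[3, 2, 4, 1]
  pop 0: indeg[5]->0 | ready=[5] | order so far=[3, 2, 4, 1, 0]
  pop 5: no out-edges | ready=[] | order so far=[3, 2, 4, 1, 0, 5]
New canonical toposort: [3, 2, 4, 1, 0, 5]
Compare positions:
  Node 0: index 2 -> 4 (moved)
  Node 1: index 1 -> 3 (moved)
  Node 2: index 3 -> 1 (moved)
  Node 3: index 0 -> 0 (same)
  Node 4: index 4 -> 2 (moved)
  Node 5: index 5 -> 5 (same)
Nodes that changed position: 0 1 2 4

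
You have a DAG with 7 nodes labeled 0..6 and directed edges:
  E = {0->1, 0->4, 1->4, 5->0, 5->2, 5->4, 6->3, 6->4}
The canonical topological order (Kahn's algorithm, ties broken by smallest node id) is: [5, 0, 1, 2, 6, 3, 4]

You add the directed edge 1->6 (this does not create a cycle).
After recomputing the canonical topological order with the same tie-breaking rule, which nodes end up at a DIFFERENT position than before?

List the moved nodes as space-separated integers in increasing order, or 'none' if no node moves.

Old toposort: [5, 0, 1, 2, 6, 3, 4]
Added edge 1->6
Recompute Kahn (smallest-id tiebreak):
  initial in-degrees: [1, 1, 1, 1, 4, 0, 1]
  ready (indeg=0): [5]
  pop 5: indeg[0]->0; indeg[2]->0; indeg[4]->3 | ready=[0, 2] | order so far=[5]
  pop 0: indeg[1]->0; indeg[4]->2 | ready=[1, 2] | order so far=[5, 0]
  pop 1: indeg[4]->1; indeg[6]->0 | ready=[2, 6] | order so far=[5, 0, 1]
  pop 2: no out-edges | ready=[6] | order so far=[5, 0, 1, 2]
  pop 6: indeg[3]->0; indeg[4]->0 | ready=[3, 4] | order so far=[5, 0, 1, 2, 6]
  pop 3: no out-edges | ready=[4] | order so far=[5, 0, 1, 2, 6, 3]
  pop 4: no out-edges | ready=[] | order so far=[5, 0, 1, 2, 6, 3, 4]
New canonical toposort: [5, 0, 1, 2, 6, 3, 4]
Compare positions:
  Node 0: index 1 -> 1 (same)
  Node 1: index 2 -> 2 (same)
  Node 2: index 3 -> 3 (same)
  Node 3: index 5 -> 5 (same)
  Node 4: index 6 -> 6 (same)
  Node 5: index 0 -> 0 (same)
  Node 6: index 4 -> 4 (same)
Nodes that changed position: none

Answer: none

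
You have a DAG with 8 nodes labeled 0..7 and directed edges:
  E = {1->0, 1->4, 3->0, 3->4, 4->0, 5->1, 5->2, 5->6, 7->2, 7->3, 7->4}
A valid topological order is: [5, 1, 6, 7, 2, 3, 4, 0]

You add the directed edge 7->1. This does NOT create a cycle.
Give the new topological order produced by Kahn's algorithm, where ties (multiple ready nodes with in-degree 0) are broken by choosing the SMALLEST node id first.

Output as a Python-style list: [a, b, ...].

Old toposort: [5, 1, 6, 7, 2, 3, 4, 0]
Added edge: 7->1
Position of 7 (3) > position of 1 (1). Must reorder: 7 must now come before 1.
Run Kahn's algorithm (break ties by smallest node id):
  initial in-degrees: [3, 2, 2, 1, 3, 0, 1, 0]
  ready (indeg=0): [5, 7]
  pop 5: indeg[1]->1; indeg[2]->1; indeg[6]->0 | ready=[6, 7] | order so far=[5]
  pop 6: no out-edges | ready=[7] | order so far=[5, 6]
  pop 7: indeg[1]->0; indeg[2]->0; indeg[3]->0; indeg[4]->2 | ready=[1, 2, 3] | order so far=[5, 6, 7]
  pop 1: indeg[0]->2; indeg[4]->1 | ready=[2, 3] | order so far=[5, 6, 7, 1]
  pop 2: no out-edges | ready=[3] | order so far=[5, 6, 7, 1, 2]
  pop 3: indeg[0]->1; indeg[4]->0 | ready=[4] | order so far=[5, 6, 7, 1, 2, 3]
  pop 4: indeg[0]->0 | ready=[0] | order so far=[5, 6, 7, 1, 2, 3, 4]
  pop 0: no out-edges | ready=[] | order so far=[5, 6, 7, 1, 2, 3, 4, 0]
  Result: [5, 6, 7, 1, 2, 3, 4, 0]

Answer: [5, 6, 7, 1, 2, 3, 4, 0]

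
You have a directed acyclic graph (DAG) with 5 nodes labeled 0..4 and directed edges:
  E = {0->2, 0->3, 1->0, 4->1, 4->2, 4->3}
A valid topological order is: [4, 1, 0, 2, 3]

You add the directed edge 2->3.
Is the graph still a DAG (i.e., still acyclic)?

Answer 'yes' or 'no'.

Given toposort: [4, 1, 0, 2, 3]
Position of 2: index 3; position of 3: index 4
New edge 2->3: forward
Forward edge: respects the existing order. Still a DAG, same toposort still valid.
Still a DAG? yes

Answer: yes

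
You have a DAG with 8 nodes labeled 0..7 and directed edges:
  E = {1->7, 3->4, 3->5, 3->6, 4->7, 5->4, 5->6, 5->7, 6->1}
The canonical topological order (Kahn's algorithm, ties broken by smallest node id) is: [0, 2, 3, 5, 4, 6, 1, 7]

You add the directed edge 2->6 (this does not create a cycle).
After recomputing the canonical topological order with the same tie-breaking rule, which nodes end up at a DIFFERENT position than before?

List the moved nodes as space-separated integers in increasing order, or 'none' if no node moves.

Answer: none

Derivation:
Old toposort: [0, 2, 3, 5, 4, 6, 1, 7]
Added edge 2->6
Recompute Kahn (smallest-id tiebreak):
  initial in-degrees: [0, 1, 0, 0, 2, 1, 3, 3]
  ready (indeg=0): [0, 2, 3]
  pop 0: no out-edges | ready=[2, 3] | order so far=[0]
  pop 2: indeg[6]->2 | ready=[3] | order so far=[0, 2]
  pop 3: indeg[4]->1; indeg[5]->0; indeg[6]->1 | ready=[5] | order so far=[0, 2, 3]
  pop 5: indeg[4]->0; indeg[6]->0; indeg[7]->2 | ready=[4, 6] | order so far=[0, 2, 3, 5]
  pop 4: indeg[7]->1 | ready=[6] | order so far=[0, 2, 3, 5, 4]
  pop 6: indeg[1]->0 | ready=[1] | order so far=[0, 2, 3, 5, 4, 6]
  pop 1: indeg[7]->0 | ready=[7] | order so far=[0, 2, 3, 5, 4, 6, 1]
  pop 7: no out-edges | ready=[] | order so far=[0, 2, 3, 5, 4, 6, 1, 7]
New canonical toposort: [0, 2, 3, 5, 4, 6, 1, 7]
Compare positions:
  Node 0: index 0 -> 0 (same)
  Node 1: index 6 -> 6 (same)
  Node 2: index 1 -> 1 (same)
  Node 3: index 2 -> 2 (same)
  Node 4: index 4 -> 4 (same)
  Node 5: index 3 -> 3 (same)
  Node 6: index 5 -> 5 (same)
  Node 7: index 7 -> 7 (same)
Nodes that changed position: none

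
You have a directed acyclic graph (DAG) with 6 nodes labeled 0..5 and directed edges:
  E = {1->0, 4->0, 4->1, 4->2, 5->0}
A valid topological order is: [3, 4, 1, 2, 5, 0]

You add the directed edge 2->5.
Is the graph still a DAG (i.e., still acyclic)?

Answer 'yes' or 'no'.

Given toposort: [3, 4, 1, 2, 5, 0]
Position of 2: index 3; position of 5: index 4
New edge 2->5: forward
Forward edge: respects the existing order. Still a DAG, same toposort still valid.
Still a DAG? yes

Answer: yes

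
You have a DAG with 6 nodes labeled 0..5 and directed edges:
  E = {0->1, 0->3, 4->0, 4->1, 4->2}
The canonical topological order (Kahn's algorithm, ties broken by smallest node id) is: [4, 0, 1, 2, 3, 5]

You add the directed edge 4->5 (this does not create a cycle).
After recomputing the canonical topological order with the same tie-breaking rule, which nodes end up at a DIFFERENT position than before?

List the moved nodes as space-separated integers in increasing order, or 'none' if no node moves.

Answer: none

Derivation:
Old toposort: [4, 0, 1, 2, 3, 5]
Added edge 4->5
Recompute Kahn (smallest-id tiebreak):
  initial in-degrees: [1, 2, 1, 1, 0, 1]
  ready (indeg=0): [4]
  pop 4: indeg[0]->0; indeg[1]->1; indeg[2]->0; indeg[5]->0 | ready=[0, 2, 5] | order so far=[4]
  pop 0: indeg[1]->0; indeg[3]->0 | ready=[1, 2, 3, 5] | order so far=[4, 0]
  pop 1: no out-edges | ready=[2, 3, 5] | order so far=[4, 0, 1]
  pop 2: no out-edges | ready=[3, 5] | order so far=[4, 0, 1, 2]
  pop 3: no out-edges | ready=[5] | order so far=[4, 0, 1, 2, 3]
  pop 5: no out-edges | ready=[] | order so far=[4, 0, 1, 2, 3, 5]
New canonical toposort: [4, 0, 1, 2, 3, 5]
Compare positions:
  Node 0: index 1 -> 1 (same)
  Node 1: index 2 -> 2 (same)
  Node 2: index 3 -> 3 (same)
  Node 3: index 4 -> 4 (same)
  Node 4: index 0 -> 0 (same)
  Node 5: index 5 -> 5 (same)
Nodes that changed position: none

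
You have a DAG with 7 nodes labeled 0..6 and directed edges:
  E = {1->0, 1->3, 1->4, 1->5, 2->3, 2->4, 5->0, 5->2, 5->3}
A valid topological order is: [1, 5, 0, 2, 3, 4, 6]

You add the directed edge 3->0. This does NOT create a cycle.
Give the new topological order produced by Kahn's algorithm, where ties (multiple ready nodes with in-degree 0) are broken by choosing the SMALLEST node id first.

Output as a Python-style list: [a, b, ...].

Old toposort: [1, 5, 0, 2, 3, 4, 6]
Added edge: 3->0
Position of 3 (4) > position of 0 (2). Must reorder: 3 must now come before 0.
Run Kahn's algorithm (break ties by smallest node id):
  initial in-degrees: [3, 0, 1, 3, 2, 1, 0]
  ready (indeg=0): [1, 6]
  pop 1: indeg[0]->2; indeg[3]->2; indeg[4]->1; indeg[5]->0 | ready=[5, 6] | order so far=[1]
  pop 5: indeg[0]->1; indeg[2]->0; indeg[3]->1 | ready=[2, 6] | order so far=[1, 5]
  pop 2: indeg[3]->0; indeg[4]->0 | ready=[3, 4, 6] | order so far=[1, 5, 2]
  pop 3: indeg[0]->0 | ready=[0, 4, 6] | order so far=[1, 5, 2, 3]
  pop 0: no out-edges | ready=[4, 6] | order so far=[1, 5, 2, 3, 0]
  pop 4: no out-edges | ready=[6] | order so far=[1, 5, 2, 3, 0, 4]
  pop 6: no out-edges | ready=[] | order so far=[1, 5, 2, 3, 0, 4, 6]
  Result: [1, 5, 2, 3, 0, 4, 6]

Answer: [1, 5, 2, 3, 0, 4, 6]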